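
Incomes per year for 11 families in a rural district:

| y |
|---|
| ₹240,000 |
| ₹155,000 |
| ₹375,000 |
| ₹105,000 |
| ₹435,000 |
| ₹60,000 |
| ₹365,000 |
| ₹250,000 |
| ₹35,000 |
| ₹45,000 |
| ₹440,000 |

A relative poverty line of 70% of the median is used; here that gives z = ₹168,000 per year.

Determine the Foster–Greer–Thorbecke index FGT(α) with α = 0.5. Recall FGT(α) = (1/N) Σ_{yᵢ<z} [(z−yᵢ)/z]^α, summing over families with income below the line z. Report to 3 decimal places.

0.313

Below z: ₹35,000, ₹45,000, ₹60,000, ₹105,000, ₹155,000 (q = 5 of N = 11).
Shortfall ratios: (168000−35000)/168000 = 0.7917; (168000−45000)/168000 = 0.7321; (168000−60000)/168000 = 0.6429; (168000−105000)/168000 = 0.3750; (168000−155000)/168000 = 0.0774.
Raised to α = 0.5: 0.88976; 0.85565; 0.80178; 0.61237; 0.27817.
Sum = 3.437740; FGT(0.5) = 3.437740 / 11 = 0.313.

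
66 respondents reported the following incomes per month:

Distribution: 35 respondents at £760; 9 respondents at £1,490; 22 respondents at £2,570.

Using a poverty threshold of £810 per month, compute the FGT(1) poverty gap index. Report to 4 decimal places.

0.0327

Below the line: 35×£760 (q = 35 of N = 66).
Relative gaps: (810−760)/810 = 0.0617 (×35).
Sum of shortfalls = 2.160494; P₁ averages over all N: 2.160494 / 66 = 0.0327.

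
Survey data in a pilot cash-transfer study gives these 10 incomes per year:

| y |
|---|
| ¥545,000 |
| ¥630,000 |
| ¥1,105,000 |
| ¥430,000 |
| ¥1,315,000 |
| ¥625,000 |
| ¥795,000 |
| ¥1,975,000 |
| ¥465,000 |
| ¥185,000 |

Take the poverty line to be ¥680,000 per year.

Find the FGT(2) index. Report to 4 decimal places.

0.0816

Below the line: ¥185,000, ¥430,000, ¥465,000, ¥545,000, ¥625,000, ¥630,000 (q = 6 of N = 10).
Normalized shortfalls: (680000−185000)/680000 = 0.7279; (680000−430000)/680000 = 0.3676; (680000−465000)/680000 = 0.3162; (680000−545000)/680000 = 0.1985; (680000−625000)/680000 = 0.0809; (680000−630000)/680000 = 0.0735.
Squared: 0.5299; 0.1352; 0.1000; 0.0394; 0.0065; 0.0054.
Sum = 0.816393; P₂ = 0.816393 / 10 = 0.0816.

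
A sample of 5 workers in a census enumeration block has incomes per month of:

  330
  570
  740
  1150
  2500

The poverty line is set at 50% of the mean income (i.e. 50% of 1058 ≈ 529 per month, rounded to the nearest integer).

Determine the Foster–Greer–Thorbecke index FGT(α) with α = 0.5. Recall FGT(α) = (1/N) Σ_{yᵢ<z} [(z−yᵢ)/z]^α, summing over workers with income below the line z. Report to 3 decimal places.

Below the line: 330 (q = 1 of N = 5).
Relative gaps: (529−330)/529 = 0.3762.
Raised to α = 0.5: 0.61334.
Sum = 0.613336; FGT(0.5) = 0.613336 / 5 = 0.123.

0.123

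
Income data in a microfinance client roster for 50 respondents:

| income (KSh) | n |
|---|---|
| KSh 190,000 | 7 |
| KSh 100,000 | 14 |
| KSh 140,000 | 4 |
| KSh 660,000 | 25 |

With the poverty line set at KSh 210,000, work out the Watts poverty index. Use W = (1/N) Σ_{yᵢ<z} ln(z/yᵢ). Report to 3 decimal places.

Incomes under z: 14×KSh 100,000, 4×KSh 140,000, 7×KSh 190,000 (q = 25 of N = 50).
ln(z/y) terms: ln(210000/100000) = 0.7419 (×14); ln(210000/140000) = 0.4055 (×4); ln(210000/190000) = 0.1001 (×7).
W = 12.709567 / 50 = 0.254.

0.254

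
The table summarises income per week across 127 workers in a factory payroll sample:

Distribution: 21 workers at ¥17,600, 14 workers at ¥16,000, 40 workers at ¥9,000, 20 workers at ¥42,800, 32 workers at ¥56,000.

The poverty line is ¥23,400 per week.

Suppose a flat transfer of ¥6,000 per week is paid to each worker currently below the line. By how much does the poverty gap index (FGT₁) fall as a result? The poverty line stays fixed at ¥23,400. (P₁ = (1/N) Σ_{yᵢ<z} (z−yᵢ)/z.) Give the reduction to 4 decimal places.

Before: below the line — 40×¥9,000, 14×¥16,000, 21×¥17,600; poverty gap index (FGT₁) = 0.269668.
After the ¥6,000 transfer: below the line — 40×¥15,000, 14×¥22,000; poverty gap index (FGT₁) = 0.119658.
Reduction = 0.269668 − 0.119658 = 0.1500.

0.1500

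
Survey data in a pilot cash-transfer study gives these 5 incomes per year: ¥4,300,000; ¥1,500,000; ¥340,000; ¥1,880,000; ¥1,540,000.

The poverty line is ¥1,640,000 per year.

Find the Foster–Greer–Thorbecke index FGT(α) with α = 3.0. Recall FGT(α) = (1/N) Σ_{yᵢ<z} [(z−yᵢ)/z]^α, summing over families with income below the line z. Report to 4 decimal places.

Below the line: ¥340,000, ¥1,500,000, ¥1,540,000 (q = 3 of N = 5).
Gap ratios (z−y)/z: (1640000−340000)/1640000 = 0.7927; (1640000−1500000)/1640000 = 0.0854; (1640000−1540000)/1640000 = 0.0610.
Raised to α = 3.0: 0.49808; 0.00062; 0.00023.
Sum = 0.498928; FGT(3.0) = 0.498928 / 5 = 0.0998.

0.0998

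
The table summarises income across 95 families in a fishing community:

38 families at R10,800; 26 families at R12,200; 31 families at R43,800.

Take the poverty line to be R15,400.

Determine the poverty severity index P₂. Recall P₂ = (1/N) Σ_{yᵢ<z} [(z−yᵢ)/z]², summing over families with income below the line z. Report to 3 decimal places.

0.048

Below z: 38×R10,800, 26×R12,200 (q = 64 of N = 95).
Relative gaps: (15400−10800)/15400 = 0.2987 (×38); (15400−12200)/15400 = 0.2078 (×26).
Squared: 0.0892 (×38); 0.0432 (×26).
Sum = 4.513071; P₂ = 4.513071 / 95 = 0.048.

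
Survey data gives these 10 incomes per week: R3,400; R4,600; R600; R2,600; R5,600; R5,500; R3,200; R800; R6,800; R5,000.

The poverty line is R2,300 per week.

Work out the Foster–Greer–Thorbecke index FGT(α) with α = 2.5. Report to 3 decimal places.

Poor units: R600, R800 (q = 2 of N = 10).
Shortfall ratios: (2300−600)/2300 = 0.7391; (2300−800)/2300 = 0.6522.
Raised to α = 2.5: 0.46968; 0.34349.
Sum = 0.813166; FGT(2.5) = 0.813166 / 10 = 0.081.

0.081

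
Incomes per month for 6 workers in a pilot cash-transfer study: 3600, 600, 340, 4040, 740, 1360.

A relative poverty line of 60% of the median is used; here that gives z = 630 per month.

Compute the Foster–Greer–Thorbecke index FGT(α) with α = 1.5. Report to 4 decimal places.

Below the line: 340, 600 (q = 2 of N = 6).
Shortfall ratios: (630−340)/630 = 0.4603; (630−600)/630 = 0.0476.
Raised to α = 1.5: 0.31231; 0.01039.
Sum = 0.322702; FGT(1.5) = 0.322702 / 6 = 0.0538.

0.0538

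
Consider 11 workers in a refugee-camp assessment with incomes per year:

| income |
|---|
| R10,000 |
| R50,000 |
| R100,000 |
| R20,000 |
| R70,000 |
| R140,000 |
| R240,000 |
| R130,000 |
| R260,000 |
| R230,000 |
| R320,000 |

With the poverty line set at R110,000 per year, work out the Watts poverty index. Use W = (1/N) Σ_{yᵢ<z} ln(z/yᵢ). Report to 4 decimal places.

Below the line: R10,000, R20,000, R50,000, R70,000, R100,000 (q = 5 of N = 11).
ln(z/y) terms: ln(110000/10000) = 2.3979; ln(110000/20000) = 1.7047; ln(110000/50000) = 0.7885; ln(110000/70000) = 0.4520; ln(110000/100000) = 0.0953.
W = 5.438396 / 11 = 0.4944.

0.4944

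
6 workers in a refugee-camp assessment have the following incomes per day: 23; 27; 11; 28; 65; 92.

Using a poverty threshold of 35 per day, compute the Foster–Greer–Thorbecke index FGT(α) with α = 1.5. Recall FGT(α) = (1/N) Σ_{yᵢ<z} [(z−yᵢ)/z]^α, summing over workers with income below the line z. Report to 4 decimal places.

Below z: 11, 23, 27, 28 (q = 4 of N = 6).
Normalized shortfalls: (35−11)/35 = 0.6857; (35−23)/35 = 0.3429; (35−27)/35 = 0.2286; (35−28)/35 = 0.2000.
Raised to α = 1.5: 0.56783; 0.20076; 0.10928; 0.08944.
Sum = 0.967303; FGT(1.5) = 0.967303 / 6 = 0.1612.

0.1612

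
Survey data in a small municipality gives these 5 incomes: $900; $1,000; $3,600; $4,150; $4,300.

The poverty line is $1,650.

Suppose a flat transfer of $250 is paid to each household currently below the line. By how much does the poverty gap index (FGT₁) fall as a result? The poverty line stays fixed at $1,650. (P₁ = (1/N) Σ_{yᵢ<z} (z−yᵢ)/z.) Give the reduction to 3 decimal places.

0.061

Before: below the line — $900, $1,000; poverty gap index (FGT₁) = 0.16970.
After the $250 transfer: below the line — $1,150, $1,250; poverty gap index (FGT₁) = 0.10909.
Reduction = 0.16970 − 0.10909 = 0.061.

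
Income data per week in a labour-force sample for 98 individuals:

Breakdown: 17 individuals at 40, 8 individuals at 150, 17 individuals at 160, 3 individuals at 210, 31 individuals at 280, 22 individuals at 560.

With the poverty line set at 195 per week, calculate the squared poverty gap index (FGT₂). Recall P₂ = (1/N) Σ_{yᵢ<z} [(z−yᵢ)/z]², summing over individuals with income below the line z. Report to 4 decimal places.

0.1195

Poor units: 17×40, 8×150, 17×160 (q = 42 of N = 98).
Shortfall ratios: (195−40)/195 = 0.7949 (×17); (195−150)/195 = 0.2308 (×8); (195−160)/195 = 0.1795 (×17).
Squared: 0.6318 (×17); 0.0533 (×8); 0.0322 (×17).
Sum = 11.714661; P₂ = 11.714661 / 98 = 0.1195.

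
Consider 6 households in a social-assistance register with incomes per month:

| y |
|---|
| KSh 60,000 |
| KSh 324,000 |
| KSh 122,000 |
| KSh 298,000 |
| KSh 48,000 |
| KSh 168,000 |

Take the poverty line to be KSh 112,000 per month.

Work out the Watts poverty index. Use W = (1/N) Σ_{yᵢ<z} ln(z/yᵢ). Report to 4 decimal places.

0.2452

Poor units: KSh 48,000, KSh 60,000 (q = 2 of N = 6).
Log gaps: ln(112000/48000) = 0.8473; ln(112000/60000) = 0.6242.
W = 1.471452 / 6 = 0.2452.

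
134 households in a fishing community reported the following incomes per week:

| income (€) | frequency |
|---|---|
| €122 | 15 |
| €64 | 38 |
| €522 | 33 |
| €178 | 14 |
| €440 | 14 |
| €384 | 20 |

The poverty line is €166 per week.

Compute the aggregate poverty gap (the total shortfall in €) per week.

Below the line: 38×€64, 15×€122 (q = 53 of N = 134).
Individual gaps: 38×(166−64) = 3876; 15×(166−122) = 660.
Aggregate gap = €4,536.

€4,536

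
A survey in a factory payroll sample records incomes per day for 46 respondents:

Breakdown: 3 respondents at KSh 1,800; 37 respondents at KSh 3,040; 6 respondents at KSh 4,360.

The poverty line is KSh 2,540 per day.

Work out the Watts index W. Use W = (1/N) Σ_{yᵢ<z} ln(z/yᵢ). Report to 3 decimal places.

Incomes under z: 3×KSh 1,800 (q = 3 of N = 46).
ln(z/y) terms: ln(2540/1800) = 0.3444 (×3).
W = 1.033132 / 46 = 0.022.

0.022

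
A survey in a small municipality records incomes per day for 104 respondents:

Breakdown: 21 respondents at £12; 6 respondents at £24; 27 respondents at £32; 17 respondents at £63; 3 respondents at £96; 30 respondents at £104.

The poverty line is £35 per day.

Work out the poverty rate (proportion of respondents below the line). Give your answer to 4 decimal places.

0.5192

54 of the 104 respondents have income below £35.
H = 54/104 = 0.5192.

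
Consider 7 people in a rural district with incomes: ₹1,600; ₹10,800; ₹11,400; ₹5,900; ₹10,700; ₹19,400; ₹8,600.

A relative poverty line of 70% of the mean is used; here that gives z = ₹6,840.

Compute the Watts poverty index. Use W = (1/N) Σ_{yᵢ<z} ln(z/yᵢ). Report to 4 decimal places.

0.2287

Poor units: ₹1,600, ₹5,900 (q = 2 of N = 7).
Log shortfalls: ln(6840/1600) = 1.4528; ln(6840/5900) = 0.1478.
W = 1.600619 / 7 = 0.2287.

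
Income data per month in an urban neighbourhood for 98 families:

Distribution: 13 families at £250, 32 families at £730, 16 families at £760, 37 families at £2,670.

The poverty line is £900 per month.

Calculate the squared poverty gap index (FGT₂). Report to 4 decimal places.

0.0848

Poor units: 13×£250, 32×£730, 16×£760 (q = 61 of N = 98).
Gap ratios (z−y)/z: (900−250)/900 = 0.7222 (×13); (900−730)/900 = 0.1889 (×32); (900−760)/900 = 0.1556 (×16).
Squared: 0.5216 (×13); 0.0357 (×32); 0.0242 (×16).
Sum = 8.309753; P₂ = 8.309753 / 98 = 0.0848.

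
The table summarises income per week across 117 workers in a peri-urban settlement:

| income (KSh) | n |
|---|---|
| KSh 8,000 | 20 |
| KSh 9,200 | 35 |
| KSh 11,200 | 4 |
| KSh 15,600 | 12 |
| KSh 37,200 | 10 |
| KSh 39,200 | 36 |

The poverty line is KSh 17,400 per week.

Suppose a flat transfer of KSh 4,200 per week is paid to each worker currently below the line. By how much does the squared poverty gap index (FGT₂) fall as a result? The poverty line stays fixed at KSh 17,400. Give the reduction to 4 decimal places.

Before: below the line — 20×KSh 8,000, 35×KSh 9,200, 4×KSh 11,200, 12×KSh 15,600; squared poverty gap index (FGT₂) = 0.121764.
After the KSh 4,200 transfer: below the line — 20×KSh 12,200, 35×KSh 13,400, 4×KSh 15,400; squared poverty gap index (FGT₂) = 0.031528.
Reduction = 0.121764 − 0.031528 = 0.0902.

0.0902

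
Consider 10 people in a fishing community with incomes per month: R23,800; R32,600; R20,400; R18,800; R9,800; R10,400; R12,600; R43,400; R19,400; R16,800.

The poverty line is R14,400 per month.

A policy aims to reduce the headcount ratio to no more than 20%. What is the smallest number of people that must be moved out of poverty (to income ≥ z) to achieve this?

1

Currently q = 3 of N = 10 are below the line (H = 0.300).
A headcount ratio of at most 20% allows at most ⌊0.20 × 10⌋ = 2 poor people.
So at least 3 − 2 = 1 must be lifted.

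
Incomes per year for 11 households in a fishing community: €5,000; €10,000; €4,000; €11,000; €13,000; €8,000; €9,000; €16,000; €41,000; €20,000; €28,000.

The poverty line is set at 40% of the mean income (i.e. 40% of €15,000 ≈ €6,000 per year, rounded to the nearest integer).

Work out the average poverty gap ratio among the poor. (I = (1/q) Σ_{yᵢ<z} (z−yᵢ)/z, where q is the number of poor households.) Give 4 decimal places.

Below z: €4,000, €5,000 (q = 2 of N = 11).
Relative gaps: 0.3333, 0.1667; sum = 0.500000.
The income-gap ratio divides by q (the poor only): 0.500000 / 2 = 0.2500.

0.2500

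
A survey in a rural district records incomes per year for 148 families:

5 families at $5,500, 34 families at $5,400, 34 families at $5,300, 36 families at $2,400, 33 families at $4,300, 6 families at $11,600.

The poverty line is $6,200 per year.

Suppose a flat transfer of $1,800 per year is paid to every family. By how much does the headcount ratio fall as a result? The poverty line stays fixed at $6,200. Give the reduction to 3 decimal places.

Before: below the line — 36×$2,400, 33×$4,300, 34×$5,300, 34×$5,400, 5×$5,500; headcount ratio = 0.95946.
After the $1,800 transfer: below the line — 36×$4,200, 33×$6,100; headcount ratio = 0.46622.
Reduction = 0.95946 − 0.46622 = 0.493.

0.493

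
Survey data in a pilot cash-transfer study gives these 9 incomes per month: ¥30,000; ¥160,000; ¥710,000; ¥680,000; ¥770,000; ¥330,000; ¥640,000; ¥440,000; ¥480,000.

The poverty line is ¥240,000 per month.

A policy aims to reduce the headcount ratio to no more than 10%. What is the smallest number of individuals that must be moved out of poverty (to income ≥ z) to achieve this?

2

Currently q = 2 of N = 9 are below the line (H = 0.222).
A headcount ratio of at most 10% allows at most ⌊0.10 × 9⌋ = 0 poor individuals.
So at least 2 − 0 = 2 must be lifted.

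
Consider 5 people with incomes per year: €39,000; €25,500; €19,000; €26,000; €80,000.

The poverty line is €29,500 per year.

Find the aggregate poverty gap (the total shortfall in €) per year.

Poor units: €19,000, €25,500, €26,000 (q = 3 of N = 5).
Individual gaps: 29500−19000 = 10500; 29500−25500 = 4000; 29500−26000 = 3500.
Aggregate gap = €18,000.

€18,000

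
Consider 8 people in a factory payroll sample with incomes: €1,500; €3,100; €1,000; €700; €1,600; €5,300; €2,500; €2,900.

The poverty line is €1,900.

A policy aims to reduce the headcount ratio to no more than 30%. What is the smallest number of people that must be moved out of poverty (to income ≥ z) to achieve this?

2

4 of the 8 people are poor, so H = 4/8 = 0.500.
A headcount ratio of at most 30% allows at most ⌊0.30 × 8⌋ = 2 poor people.
So at least 4 − 2 = 2 must be lifted.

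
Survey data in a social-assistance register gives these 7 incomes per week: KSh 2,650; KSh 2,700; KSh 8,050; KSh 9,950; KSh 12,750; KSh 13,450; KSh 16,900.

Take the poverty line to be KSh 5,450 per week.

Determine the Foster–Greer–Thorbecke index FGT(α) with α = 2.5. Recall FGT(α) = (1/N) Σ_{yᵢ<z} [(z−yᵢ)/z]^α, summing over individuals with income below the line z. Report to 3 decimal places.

Poor units: KSh 2,650, KSh 2,700 (q = 2 of N = 7).
Relative gaps: (5450−2650)/5450 = 0.5138; (5450−2700)/5450 = 0.5046.
Raised to α = 2.5: 0.18919; 0.18086.
Sum = 0.370052; FGT(2.5) = 0.370052 / 7 = 0.053.

0.053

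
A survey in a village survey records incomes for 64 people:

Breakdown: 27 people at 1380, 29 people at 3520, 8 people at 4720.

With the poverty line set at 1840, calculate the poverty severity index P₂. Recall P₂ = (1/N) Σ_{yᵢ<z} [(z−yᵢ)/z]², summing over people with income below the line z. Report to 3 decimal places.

Below the line: 27×1380 (q = 27 of N = 64).
Shortfall ratios: (1840−1380)/1840 = 0.2500 (×27).
Squared: 0.0625 (×27).
Sum = 1.687500; P₂ = 1.687500 / 64 = 0.026.

0.026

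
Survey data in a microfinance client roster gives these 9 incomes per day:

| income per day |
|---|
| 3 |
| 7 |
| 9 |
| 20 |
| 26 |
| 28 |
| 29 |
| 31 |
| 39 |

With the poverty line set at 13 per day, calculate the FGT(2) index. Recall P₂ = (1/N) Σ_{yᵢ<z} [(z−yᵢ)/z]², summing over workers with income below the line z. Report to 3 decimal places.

Below the line: 3, 7, 9 (q = 3 of N = 9).
Relative gaps: (13−3)/13 = 0.7692; (13−7)/13 = 0.4615; (13−9)/13 = 0.3077.
Squared: 0.5917; 0.2130; 0.0947.
Sum = 0.899408; P₂ = 0.899408 / 9 = 0.100.

0.100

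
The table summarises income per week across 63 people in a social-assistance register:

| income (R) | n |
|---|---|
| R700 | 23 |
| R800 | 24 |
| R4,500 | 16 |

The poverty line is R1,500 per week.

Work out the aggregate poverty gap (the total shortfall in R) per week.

R35,200

Poor units: 23×R700, 24×R800 (q = 47 of N = 63).
Individual gaps: 23×(1500−700) = 18400; 24×(1500−800) = 16800.
Aggregate gap = R35,200.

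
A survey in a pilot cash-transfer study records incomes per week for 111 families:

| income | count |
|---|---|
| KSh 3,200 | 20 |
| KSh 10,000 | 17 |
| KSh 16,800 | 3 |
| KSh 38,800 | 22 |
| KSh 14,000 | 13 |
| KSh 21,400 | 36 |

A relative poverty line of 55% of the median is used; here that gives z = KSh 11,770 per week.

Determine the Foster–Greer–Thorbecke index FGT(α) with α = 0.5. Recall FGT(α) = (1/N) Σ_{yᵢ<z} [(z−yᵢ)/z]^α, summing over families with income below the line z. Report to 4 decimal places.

Poor units: 20×KSh 3,200, 17×KSh 10,000 (q = 37 of N = 111).
Normalized shortfalls: (11770−3200)/11770 = 0.7281 (×20); (11770−10000)/11770 = 0.1504 (×17).
Raised to α = 0.5: 0.85330 (×20); 0.38779 (×17).
Sum = 23.658474; FGT(0.5) = 23.658474 / 111 = 0.2131.

0.2131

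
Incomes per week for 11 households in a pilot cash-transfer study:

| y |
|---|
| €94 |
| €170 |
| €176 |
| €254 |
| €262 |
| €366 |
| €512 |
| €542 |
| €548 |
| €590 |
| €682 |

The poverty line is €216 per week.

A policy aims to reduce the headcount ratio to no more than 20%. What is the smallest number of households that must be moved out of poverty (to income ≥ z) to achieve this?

1

Currently q = 3 of N = 11 are below the line (H = 0.273).
A headcount ratio of at most 20% allows at most ⌊0.20 × 11⌋ = 2 poor households.
So at least 3 − 2 = 1 must be lifted.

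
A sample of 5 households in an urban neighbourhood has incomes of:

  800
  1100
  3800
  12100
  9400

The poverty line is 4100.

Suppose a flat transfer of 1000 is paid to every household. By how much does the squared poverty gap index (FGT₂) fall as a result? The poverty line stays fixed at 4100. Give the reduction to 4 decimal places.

0.1272

Before: below the line — 800, 1100, 3800; squared poverty gap index (FGT₂) = 0.237716.
After the 1000 transfer: below the line — 1800, 2100; squared poverty gap index (FGT₂) = 0.110529.
Reduction = 0.237716 − 0.110529 = 0.1272.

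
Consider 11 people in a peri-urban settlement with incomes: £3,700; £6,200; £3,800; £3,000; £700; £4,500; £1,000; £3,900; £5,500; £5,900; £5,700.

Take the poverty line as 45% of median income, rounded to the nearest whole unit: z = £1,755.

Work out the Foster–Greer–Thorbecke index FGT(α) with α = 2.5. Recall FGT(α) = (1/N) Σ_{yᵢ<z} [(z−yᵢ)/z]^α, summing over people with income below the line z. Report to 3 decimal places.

Incomes under z: £700, £1,000 (q = 2 of N = 11).
Relative gaps: (1755−700)/1755 = 0.6011; (1755−1000)/1755 = 0.4302.
Raised to α = 2.5: 0.28018; 0.12139.
Sum = 0.401568; FGT(2.5) = 0.401568 / 11 = 0.037.

0.037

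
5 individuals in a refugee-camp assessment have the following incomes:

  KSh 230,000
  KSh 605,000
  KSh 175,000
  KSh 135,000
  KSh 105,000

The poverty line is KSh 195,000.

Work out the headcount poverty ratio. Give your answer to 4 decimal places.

0.6000

3 of the 5 individuals have income below KSh 195,000.
H = 3/5 = 0.6000.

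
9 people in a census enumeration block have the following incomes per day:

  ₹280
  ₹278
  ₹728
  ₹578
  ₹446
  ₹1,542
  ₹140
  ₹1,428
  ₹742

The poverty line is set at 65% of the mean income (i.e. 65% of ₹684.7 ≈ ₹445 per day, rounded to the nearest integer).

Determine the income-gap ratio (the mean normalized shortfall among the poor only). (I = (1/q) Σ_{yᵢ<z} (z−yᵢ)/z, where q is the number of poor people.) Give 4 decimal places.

Poor units: ₹140, ₹278, ₹280 (q = 3 of N = 9).
Relative gaps: 0.6854, 0.3753, 0.3708; sum = 1.431461.
The income-gap ratio divides by q (the poor only): 1.431461 / 3 = 0.4772.

0.4772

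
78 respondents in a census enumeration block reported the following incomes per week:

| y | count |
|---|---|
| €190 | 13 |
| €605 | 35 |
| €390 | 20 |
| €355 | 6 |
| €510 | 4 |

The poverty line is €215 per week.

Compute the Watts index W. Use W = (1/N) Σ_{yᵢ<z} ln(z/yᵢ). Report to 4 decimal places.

Incomes under z: 13×€190 (q = 13 of N = 78).
Log shortfalls: ln(215/190) = 0.1236 (×13).
W = 1.606981 / 78 = 0.0206.

0.0206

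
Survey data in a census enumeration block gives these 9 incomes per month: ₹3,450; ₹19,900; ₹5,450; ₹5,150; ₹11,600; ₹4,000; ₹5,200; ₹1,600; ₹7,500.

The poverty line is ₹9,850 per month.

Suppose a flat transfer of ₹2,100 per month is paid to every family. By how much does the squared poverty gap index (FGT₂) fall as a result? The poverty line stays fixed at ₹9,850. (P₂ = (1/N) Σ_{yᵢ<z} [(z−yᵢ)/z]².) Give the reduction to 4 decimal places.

0.1407

Before: below the line — ₹1,600, ₹3,450, ₹4,000, ₹5,150, ₹5,200, ₹5,450, ₹7,500; squared poverty gap index (FGT₂) = 0.242601.
After the ₹2,100 transfer: below the line — ₹3,700, ₹5,550, ₹6,100, ₹7,250, ₹7,300, ₹7,550, ₹9,600; squared poverty gap index (FGT₂) = 0.101912.
Reduction = 0.242601 − 0.101912 = 0.1407.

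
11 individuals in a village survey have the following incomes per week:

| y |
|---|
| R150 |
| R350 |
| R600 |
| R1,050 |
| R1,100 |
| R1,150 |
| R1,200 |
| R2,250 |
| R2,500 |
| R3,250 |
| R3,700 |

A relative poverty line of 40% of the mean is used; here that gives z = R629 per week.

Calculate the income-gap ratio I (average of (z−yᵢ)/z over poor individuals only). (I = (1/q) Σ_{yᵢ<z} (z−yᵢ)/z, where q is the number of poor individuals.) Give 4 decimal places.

Poor units: R150, R350, R600 (q = 3 of N = 11).
Shortfall ratios (z−y)/z: 0.7615, 0.4436, 0.0461; sum = 1.251192.
I averages over the q = 3 poor units only: 1.251192 / 3 = 0.4171.

0.4171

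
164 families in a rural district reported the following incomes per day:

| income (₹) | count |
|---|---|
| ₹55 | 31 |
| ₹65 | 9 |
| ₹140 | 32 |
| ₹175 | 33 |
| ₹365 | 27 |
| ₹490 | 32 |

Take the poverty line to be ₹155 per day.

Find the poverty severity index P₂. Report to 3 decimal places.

Below the line: 31×₹55, 9×₹65, 32×₹140 (q = 72 of N = 164).
Relative gaps: (155−55)/155 = 0.6452 (×31); (155−65)/155 = 0.5806 (×9); (155−140)/155 = 0.0968 (×32).
Squared: 0.4162 (×31); 0.3371 (×9); 0.0094 (×32).
Sum = 16.237253; P₂ = 16.237253 / 164 = 0.099.

0.099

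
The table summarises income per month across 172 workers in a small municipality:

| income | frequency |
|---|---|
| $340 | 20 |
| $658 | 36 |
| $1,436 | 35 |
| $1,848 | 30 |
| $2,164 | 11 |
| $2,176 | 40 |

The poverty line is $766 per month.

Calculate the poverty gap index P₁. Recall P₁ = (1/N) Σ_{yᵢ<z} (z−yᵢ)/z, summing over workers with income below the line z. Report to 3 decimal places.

Below the line: 20×$340, 36×$658 (q = 56 of N = 172).
Shortfall ratios: (766−340)/766 = 0.5561 (×20); (766−658)/766 = 0.1410 (×36).
Σ = 16.198433. Dividing by the full population N = 172 gives P₁ = 0.094.

0.094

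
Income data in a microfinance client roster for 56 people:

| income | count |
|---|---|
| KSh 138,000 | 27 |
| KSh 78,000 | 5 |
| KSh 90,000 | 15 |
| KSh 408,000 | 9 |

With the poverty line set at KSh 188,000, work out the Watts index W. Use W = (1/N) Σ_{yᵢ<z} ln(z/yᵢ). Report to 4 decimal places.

Incomes under z: 5×KSh 78,000, 15×KSh 90,000, 27×KSh 138,000 (q = 47 of N = 56).
ln(z/y) terms: ln(188000/78000) = 0.8797 (×5); ln(188000/90000) = 0.7366 (×15); ln(188000/138000) = 0.3092 (×27).
W = 23.796234 / 56 = 0.4249.

0.4249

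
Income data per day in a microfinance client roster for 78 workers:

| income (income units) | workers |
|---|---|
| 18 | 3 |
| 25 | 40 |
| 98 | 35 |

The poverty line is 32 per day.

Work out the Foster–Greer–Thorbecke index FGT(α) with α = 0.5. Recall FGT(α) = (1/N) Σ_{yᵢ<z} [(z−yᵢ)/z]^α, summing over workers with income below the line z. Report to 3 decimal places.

Incomes under z: 3×18, 40×25 (q = 43 of N = 78).
Gap ratios (z−y)/z: (32−18)/32 = 0.4375 (×3); (32−25)/32 = 0.2188 (×40).
Raised to α = 0.5: 0.66144 (×3); 0.46771 (×40).
Sum = 20.692600; FGT(0.5) = 20.692600 / 78 = 0.265.

0.265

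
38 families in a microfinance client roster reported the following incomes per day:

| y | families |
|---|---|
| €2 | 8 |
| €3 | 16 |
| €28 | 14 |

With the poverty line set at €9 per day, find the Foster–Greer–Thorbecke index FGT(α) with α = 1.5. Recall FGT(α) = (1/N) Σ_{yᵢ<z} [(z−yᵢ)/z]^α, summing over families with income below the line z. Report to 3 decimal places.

0.374

Poor units: 8×€2, 16×€3 (q = 24 of N = 38).
Normalized shortfalls: (9−2)/9 = 0.7778 (×8); (9−3)/9 = 0.6667 (×16).
Raised to α = 1.5: 0.68594 (×8); 0.54433 (×16).
Sum = 14.196781; FGT(1.5) = 14.196781 / 38 = 0.374.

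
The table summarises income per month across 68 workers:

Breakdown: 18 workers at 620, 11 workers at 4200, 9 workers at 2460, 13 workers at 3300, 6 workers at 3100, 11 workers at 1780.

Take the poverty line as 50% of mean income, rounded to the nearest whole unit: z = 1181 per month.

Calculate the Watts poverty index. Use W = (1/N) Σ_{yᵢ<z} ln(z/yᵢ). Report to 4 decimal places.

Below z: 18×620 (q = 18 of N = 68).
ln(z/y) terms: ln(1181/620) = 0.6444 (×18).
W = 11.599152 / 68 = 0.1706.

0.1706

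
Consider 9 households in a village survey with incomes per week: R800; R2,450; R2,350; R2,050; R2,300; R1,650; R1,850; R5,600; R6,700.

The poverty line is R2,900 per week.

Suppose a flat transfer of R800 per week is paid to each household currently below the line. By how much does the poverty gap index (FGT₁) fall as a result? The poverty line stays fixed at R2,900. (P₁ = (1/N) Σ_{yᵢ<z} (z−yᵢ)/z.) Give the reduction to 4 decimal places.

0.1839

Before: below the line — R800, R1,650, R1,850, R2,050, R2,300, R2,350, R2,450; poverty gap index (FGT₁) = 0.262452.
After the R800 transfer: below the line — R1,600, R2,450, R2,650, R2,850; poverty gap index (FGT₁) = 0.078544.
Reduction = 0.262452 − 0.078544 = 0.1839.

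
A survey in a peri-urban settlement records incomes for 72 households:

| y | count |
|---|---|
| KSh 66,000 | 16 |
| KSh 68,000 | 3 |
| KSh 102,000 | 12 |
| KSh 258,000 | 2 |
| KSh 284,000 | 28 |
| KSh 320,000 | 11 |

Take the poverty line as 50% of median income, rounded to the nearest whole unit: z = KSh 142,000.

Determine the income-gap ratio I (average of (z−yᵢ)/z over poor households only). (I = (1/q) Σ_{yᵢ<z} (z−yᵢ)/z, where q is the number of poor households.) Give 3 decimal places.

Below z: 16×KSh 66,000, 3×KSh 68,000, 12×KSh 102,000 (q = 31 of N = 72).
Relative gaps: 0.5352 (×16), 0.5211 (×3), 0.2817 (×12); sum = 13.507042.
The income-gap ratio divides by q (the poor only): 13.507042 / 31 = 0.436.

0.436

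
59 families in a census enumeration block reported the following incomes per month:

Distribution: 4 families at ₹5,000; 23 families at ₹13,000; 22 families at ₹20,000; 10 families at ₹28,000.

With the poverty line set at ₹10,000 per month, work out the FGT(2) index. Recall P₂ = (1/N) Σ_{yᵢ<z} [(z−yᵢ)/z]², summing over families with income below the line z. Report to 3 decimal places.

0.017

Poor units: 4×₹5,000 (q = 4 of N = 59).
Normalized shortfalls: (10000−5000)/10000 = 0.5000 (×4).
Squared: 0.2500 (×4).
Sum = 1.000000; P₂ = 1.000000 / 59 = 0.017.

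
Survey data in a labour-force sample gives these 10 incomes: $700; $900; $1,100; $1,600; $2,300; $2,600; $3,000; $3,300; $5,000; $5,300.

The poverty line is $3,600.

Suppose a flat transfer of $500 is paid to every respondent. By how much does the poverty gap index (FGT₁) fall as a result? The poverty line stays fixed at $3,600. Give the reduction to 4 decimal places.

0.1056

Before: below the line — $700, $900, $1,100, $1,600, $2,300, $2,600, $3,000, $3,300; poverty gap index (FGT₁) = 0.369444.
After the $500 transfer: below the line — $1,200, $1,400, $1,600, $2,100, $2,800, $3,100, $3,500; poverty gap index (FGT₁) = 0.263889.
Reduction = 0.369444 − 0.263889 = 0.1056.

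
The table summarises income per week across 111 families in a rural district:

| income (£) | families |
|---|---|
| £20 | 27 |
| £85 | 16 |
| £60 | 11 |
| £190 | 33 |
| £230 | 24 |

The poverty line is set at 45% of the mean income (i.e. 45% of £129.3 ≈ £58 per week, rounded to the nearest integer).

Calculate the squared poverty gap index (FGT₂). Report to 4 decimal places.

0.1044

Below the line: 27×£20 (q = 27 of N = 111).
Gap ratios (z−y)/z: (58−20)/58 = 0.6552 (×27).
Squared: 0.4293 (×27).
Sum = 11.589774; P₂ = 11.589774 / 111 = 0.1044.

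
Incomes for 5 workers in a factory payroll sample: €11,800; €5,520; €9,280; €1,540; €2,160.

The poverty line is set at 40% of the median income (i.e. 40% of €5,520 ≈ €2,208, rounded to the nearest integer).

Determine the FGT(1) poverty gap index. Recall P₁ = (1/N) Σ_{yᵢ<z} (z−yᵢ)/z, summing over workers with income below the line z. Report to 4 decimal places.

0.0649

Incomes under z: €1,540, €2,160 (q = 2 of N = 5).
Gap ratios (z−y)/z: (2208−1540)/2208 = 0.3025; (2208−2160)/2208 = 0.0217.
Sum of shortfalls = 0.324275; P₁ averages over all N: 0.324275 / 5 = 0.0649.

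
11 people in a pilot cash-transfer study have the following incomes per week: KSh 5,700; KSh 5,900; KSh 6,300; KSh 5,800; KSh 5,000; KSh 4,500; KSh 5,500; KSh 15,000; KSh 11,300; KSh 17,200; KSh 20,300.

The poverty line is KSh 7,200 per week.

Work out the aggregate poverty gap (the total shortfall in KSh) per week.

Below the line: KSh 4,500, KSh 5,000, KSh 5,500, KSh 5,700, KSh 5,800, KSh 5,900, KSh 6,300 (q = 7 of N = 11).
Individual gaps: 7200−4500 = 2700; 7200−5000 = 2200; 7200−5500 = 1700; 7200−5700 = 1500; 7200−5800 = 1400; 7200−5900 = 1300; 7200−6300 = 900.
Aggregate gap = KSh 11,700.

KSh 11,700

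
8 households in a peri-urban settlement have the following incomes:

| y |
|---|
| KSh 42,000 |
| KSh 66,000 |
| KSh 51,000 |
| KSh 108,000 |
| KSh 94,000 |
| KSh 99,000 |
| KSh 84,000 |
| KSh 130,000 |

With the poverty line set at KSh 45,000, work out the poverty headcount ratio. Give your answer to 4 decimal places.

0.1250

1 of the 8 households have income below KSh 45,000.
H = 1/8 = 0.1250.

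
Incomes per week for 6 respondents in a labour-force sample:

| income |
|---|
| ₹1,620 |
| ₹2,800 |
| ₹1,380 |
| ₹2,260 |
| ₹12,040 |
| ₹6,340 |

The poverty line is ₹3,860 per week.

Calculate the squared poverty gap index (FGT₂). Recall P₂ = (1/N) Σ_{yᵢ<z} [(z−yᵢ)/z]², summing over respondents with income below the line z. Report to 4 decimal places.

Below z: ₹1,380, ₹1,620, ₹2,260, ₹2,800 (q = 4 of N = 6).
Normalized shortfalls: (3860−1380)/3860 = 0.6425; (3860−1620)/3860 = 0.5803; (3860−2260)/3860 = 0.4145; (3860−2800)/3860 = 0.2746.
Squared: 0.4128; 0.3368; 0.1718; 0.0754.
Sum = 0.996778; P₂ = 0.996778 / 6 = 0.1661.

0.1661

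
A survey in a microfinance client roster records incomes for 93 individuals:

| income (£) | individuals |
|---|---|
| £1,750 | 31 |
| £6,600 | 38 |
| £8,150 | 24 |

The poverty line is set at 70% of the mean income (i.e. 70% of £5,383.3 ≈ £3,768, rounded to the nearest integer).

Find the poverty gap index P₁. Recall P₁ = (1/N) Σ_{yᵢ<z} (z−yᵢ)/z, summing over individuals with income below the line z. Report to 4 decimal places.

Below the line: 31×£1,750 (q = 31 of N = 93).
Relative gaps: (3768−1750)/3768 = 0.5356 (×31).
Σ = 16.602442. Dividing by the full population N = 93 gives P₁ = 0.1785.

0.1785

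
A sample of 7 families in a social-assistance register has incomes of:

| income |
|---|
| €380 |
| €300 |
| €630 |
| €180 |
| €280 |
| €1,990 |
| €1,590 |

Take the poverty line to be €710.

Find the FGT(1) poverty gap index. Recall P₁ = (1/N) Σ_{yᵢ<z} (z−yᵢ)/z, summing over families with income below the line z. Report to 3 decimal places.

0.358

Below the line: €180, €280, €300, €380, €630 (q = 5 of N = 7).
Gap ratios (z−y)/z: (710−180)/710 = 0.7465; (710−280)/710 = 0.6056; (710−300)/710 = 0.5775; (710−380)/710 = 0.4648; (710−630)/710 = 0.1127.
Sum of shortfalls = 2.507042; P₁ averages over all N: 2.507042 / 7 = 0.358.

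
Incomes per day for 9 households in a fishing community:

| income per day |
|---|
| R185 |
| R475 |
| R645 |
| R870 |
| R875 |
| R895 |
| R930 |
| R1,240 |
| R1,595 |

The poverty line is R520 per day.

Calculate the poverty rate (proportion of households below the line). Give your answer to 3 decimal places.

2 of the 9 households have income below R520.
H = 2/9 = 0.222.

0.222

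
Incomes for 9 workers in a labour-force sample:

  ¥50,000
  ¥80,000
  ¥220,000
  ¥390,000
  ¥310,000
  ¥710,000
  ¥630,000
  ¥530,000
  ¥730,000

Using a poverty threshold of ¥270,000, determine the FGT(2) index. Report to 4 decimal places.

Below z: ¥50,000, ¥80,000, ¥220,000 (q = 3 of N = 9).
Gap ratios (z−y)/z: (270000−50000)/270000 = 0.8148; (270000−80000)/270000 = 0.7037; (270000−220000)/270000 = 0.1852.
Squared: 0.6639; 0.4952; 0.0343.
Sum = 1.193416; P₂ = 1.193416 / 9 = 0.1326.

0.1326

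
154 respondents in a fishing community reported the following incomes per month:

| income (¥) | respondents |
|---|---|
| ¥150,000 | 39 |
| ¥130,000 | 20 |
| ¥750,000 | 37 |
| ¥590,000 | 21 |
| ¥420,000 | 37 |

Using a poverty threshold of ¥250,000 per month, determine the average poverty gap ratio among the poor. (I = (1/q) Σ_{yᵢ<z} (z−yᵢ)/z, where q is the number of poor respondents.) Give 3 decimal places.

Below the line: 20×¥130,000, 39×¥150,000 (q = 59 of N = 154).
Relative gaps: 0.4800 (×20), 0.4000 (×39); sum = 25.200000.
The income-gap ratio divides by q (the poor only): 25.200000 / 59 = 0.427.

0.427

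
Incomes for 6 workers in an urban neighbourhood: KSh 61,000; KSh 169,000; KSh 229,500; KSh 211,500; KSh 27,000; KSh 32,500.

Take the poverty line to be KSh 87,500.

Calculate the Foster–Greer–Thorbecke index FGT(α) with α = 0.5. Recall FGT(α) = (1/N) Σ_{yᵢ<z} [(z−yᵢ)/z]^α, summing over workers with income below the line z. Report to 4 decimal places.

0.3624

Below the line: KSh 27,000, KSh 32,500, KSh 61,000 (q = 3 of N = 6).
Normalized shortfalls: (87500−27000)/87500 = 0.6914; (87500−32500)/87500 = 0.6286; (87500−61000)/87500 = 0.3029.
Raised to α = 0.5: 0.83152; 0.79282; 0.55032.
Sum = 2.174671; FGT(0.5) = 2.174671 / 6 = 0.3624.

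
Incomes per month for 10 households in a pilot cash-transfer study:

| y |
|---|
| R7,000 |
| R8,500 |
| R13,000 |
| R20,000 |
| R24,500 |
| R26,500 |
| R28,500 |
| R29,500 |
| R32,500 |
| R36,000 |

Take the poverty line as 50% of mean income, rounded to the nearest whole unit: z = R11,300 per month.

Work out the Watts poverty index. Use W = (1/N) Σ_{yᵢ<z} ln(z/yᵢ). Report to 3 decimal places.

0.076

Poor units: R7,000, R8,500 (q = 2 of N = 10).
Log gaps: ln(11300/7000) = 0.4789; ln(11300/8500) = 0.2847.
W = 0.763629 / 10 = 0.076.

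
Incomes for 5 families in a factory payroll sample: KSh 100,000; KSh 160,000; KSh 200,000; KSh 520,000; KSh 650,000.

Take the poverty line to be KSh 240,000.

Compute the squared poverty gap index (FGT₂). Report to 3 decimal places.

Incomes under z: KSh 100,000, KSh 160,000, KSh 200,000 (q = 3 of N = 5).
Gap ratios (z−y)/z: (240000−100000)/240000 = 0.5833; (240000−160000)/240000 = 0.3333; (240000−200000)/240000 = 0.1667.
Squared: 0.3403; 0.1111; 0.0278.
Sum = 0.479167; P₂ = 0.479167 / 5 = 0.096.

0.096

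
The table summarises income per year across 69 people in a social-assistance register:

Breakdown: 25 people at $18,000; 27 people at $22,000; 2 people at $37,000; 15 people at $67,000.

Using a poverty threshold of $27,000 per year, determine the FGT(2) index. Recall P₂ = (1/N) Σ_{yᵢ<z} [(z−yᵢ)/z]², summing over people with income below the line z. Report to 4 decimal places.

0.0537

Poor units: 25×$18,000, 27×$22,000 (q = 52 of N = 69).
Relative gaps: (27000−18000)/27000 = 0.3333 (×25); (27000−22000)/27000 = 0.1852 (×27).
Squared: 0.1111 (×25); 0.0343 (×27).
Sum = 3.703704; P₂ = 3.703704 / 69 = 0.0537.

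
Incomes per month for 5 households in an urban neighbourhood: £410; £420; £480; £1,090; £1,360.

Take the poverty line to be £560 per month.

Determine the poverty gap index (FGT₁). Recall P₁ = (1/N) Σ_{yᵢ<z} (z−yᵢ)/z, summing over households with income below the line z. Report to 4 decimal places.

Below the line: £410, £420, £480 (q = 3 of N = 5).
Normalized shortfalls: (560−410)/560 = 0.2679; (560−420)/560 = 0.2500; (560−480)/560 = 0.1429.
Σ = 0.660714. Dividing by the full population N = 5 gives P₁ = 0.1321.

0.1321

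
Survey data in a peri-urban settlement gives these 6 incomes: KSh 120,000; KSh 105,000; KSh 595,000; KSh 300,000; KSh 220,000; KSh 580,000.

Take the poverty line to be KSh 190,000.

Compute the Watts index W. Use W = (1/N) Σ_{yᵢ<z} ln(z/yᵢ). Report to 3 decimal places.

Below z: KSh 105,000, KSh 120,000 (q = 2 of N = 6).
Log gaps: ln(190000/105000) = 0.5931; ln(190000/120000) = 0.4595.
W = 1.052596 / 6 = 0.175.

0.175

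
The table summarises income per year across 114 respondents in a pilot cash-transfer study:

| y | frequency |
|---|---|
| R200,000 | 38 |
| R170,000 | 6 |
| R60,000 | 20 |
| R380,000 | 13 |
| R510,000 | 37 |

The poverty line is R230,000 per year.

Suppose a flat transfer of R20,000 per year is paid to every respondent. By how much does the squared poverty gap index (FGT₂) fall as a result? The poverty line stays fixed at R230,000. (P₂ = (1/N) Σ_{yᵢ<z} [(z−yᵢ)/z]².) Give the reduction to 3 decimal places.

Before: below the line — 20×R60,000, 6×R170,000, 38×R200,000; squared poverty gap index (FGT₂) = 0.10510.
After the R20,000 transfer: below the line — 20×R80,000, 6×R190,000, 38×R220,000; squared poverty gap index (FGT₂) = 0.07684.
Reduction = 0.10510 − 0.07684 = 0.028.

0.028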